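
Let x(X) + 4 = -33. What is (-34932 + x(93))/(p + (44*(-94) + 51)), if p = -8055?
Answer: 34969/12140 ≈ 2.8805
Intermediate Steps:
x(X) = -37 (x(X) = -4 - 33 = -37)
(-34932 + x(93))/(p + (44*(-94) + 51)) = (-34932 - 37)/(-8055 + (44*(-94) + 51)) = -34969/(-8055 + (-4136 + 51)) = -34969/(-8055 - 4085) = -34969/(-12140) = -34969*(-1/12140) = 34969/12140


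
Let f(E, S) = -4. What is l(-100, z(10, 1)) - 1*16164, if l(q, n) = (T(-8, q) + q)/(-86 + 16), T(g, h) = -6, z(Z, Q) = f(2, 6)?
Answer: -565687/35 ≈ -16162.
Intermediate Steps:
z(Z, Q) = -4
l(q, n) = 3/35 - q/70 (l(q, n) = (-6 + q)/(-86 + 16) = (-6 + q)/(-70) = (-6 + q)*(-1/70) = 3/35 - q/70)
l(-100, z(10, 1)) - 1*16164 = (3/35 - 1/70*(-100)) - 1*16164 = (3/35 + 10/7) - 16164 = 53/35 - 16164 = -565687/35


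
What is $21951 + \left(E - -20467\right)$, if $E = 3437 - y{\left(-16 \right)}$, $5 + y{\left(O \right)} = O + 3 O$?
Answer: $45924$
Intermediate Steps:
$y{\left(O \right)} = -5 + 4 O$ ($y{\left(O \right)} = -5 + \left(O + 3 O\right) = -5 + 4 O$)
$E = 3506$ ($E = 3437 - \left(-5 + 4 \left(-16\right)\right) = 3437 - \left(-5 - 64\right) = 3437 - -69 = 3437 + 69 = 3506$)
$21951 + \left(E - -20467\right) = 21951 + \left(3506 - -20467\right) = 21951 + \left(3506 + 20467\right) = 21951 + 23973 = 45924$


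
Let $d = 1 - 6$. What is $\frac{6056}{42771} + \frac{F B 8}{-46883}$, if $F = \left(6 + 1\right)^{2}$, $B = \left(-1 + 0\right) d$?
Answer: $\frac{200092288}{2005232793} \approx 0.099785$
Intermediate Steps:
$d = -5$ ($d = 1 - 6 = -5$)
$B = 5$ ($B = \left(-1 + 0\right) \left(-5\right) = \left(-1\right) \left(-5\right) = 5$)
$F = 49$ ($F = 7^{2} = 49$)
$\frac{6056}{42771} + \frac{F B 8}{-46883} = \frac{6056}{42771} + \frac{49 \cdot 5 \cdot 8}{-46883} = 6056 \cdot \frac{1}{42771} + 245 \cdot 8 \left(- \frac{1}{46883}\right) = \frac{6056}{42771} + 1960 \left(- \frac{1}{46883}\right) = \frac{6056}{42771} - \frac{1960}{46883} = \frac{200092288}{2005232793}$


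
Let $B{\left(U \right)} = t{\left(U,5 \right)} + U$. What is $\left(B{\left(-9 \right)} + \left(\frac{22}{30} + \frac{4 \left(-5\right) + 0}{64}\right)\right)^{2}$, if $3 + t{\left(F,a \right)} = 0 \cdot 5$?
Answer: $\frac{7722841}{57600} \approx 134.08$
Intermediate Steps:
$t{\left(F,a \right)} = -3$ ($t{\left(F,a \right)} = -3 + 0 \cdot 5 = -3 + 0 = -3$)
$B{\left(U \right)} = -3 + U$
$\left(B{\left(-9 \right)} + \left(\frac{22}{30} + \frac{4 \left(-5\right) + 0}{64}\right)\right)^{2} = \left(\left(-3 - 9\right) + \left(\frac{22}{30} + \frac{4 \left(-5\right) + 0}{64}\right)\right)^{2} = \left(-12 + \left(22 \cdot \frac{1}{30} + \left(-20 + 0\right) \frac{1}{64}\right)\right)^{2} = \left(-12 + \left(\frac{11}{15} - \frac{5}{16}\right)\right)^{2} = \left(-12 + \frac{101}{240}\right)^{2} = \left(- \frac{2779}{240}\right)^{2} = \frac{7722841}{57600}$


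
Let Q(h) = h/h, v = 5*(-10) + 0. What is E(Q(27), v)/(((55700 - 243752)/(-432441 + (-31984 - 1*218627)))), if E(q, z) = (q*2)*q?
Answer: 113842/15671 ≈ 7.2645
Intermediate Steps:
v = -50 (v = -50 + 0 = -50)
Q(h) = 1
E(q, z) = 2*q² (E(q, z) = (2*q)*q = 2*q²)
E(Q(27), v)/(((55700 - 243752)/(-432441 + (-31984 - 1*218627)))) = (2*1²)/(((55700 - 243752)/(-432441 + (-31984 - 1*218627)))) = (2*1)/((-188052/(-432441 + (-31984 - 218627)))) = 2/((-188052/(-432441 - 250611))) = 2/((-188052/(-683052))) = 2/((-188052*(-1/683052))) = 2/(15671/56921) = 2*(56921/15671) = 113842/15671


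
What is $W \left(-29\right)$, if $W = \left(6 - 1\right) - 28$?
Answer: $667$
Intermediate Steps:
$W = -23$ ($W = 5 - 28 = -23$)
$W \left(-29\right) = \left(-23\right) \left(-29\right) = 667$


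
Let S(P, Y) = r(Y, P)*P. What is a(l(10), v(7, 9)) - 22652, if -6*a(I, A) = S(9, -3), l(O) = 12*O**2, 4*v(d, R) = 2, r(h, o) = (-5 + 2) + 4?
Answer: -45307/2 ≈ -22654.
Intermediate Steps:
r(h, o) = 1 (r(h, o) = -3 + 4 = 1)
v(d, R) = 1/2 (v(d, R) = (1/4)*2 = 1/2)
S(P, Y) = P (S(P, Y) = 1*P = P)
a(I, A) = -3/2 (a(I, A) = -1/6*9 = -3/2)
a(l(10), v(7, 9)) - 22652 = -3/2 - 22652 = -45307/2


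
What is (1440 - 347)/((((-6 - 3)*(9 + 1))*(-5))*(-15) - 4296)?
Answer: -1093/11046 ≈ -0.098950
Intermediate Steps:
(1440 - 347)/((((-6 - 3)*(9 + 1))*(-5))*(-15) - 4296) = 1093/((-9*10*(-5))*(-15) - 4296) = 1093/(-90*(-5)*(-15) - 4296) = 1093/(450*(-15) - 4296) = 1093/(-6750 - 4296) = 1093/(-11046) = 1093*(-1/11046) = -1093/11046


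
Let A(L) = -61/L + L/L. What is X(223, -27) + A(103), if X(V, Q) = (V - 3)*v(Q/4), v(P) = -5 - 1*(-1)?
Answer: -90598/103 ≈ -879.59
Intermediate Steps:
A(L) = 1 - 61/L (A(L) = -61/L + 1 = 1 - 61/L)
v(P) = -4 (v(P) = -5 + 1 = -4)
X(V, Q) = 12 - 4*V (X(V, Q) = (V - 3)*(-4) = (-3 + V)*(-4) = 12 - 4*V)
X(223, -27) + A(103) = (12 - 4*223) + (-61 + 103)/103 = (12 - 892) + (1/103)*42 = -880 + 42/103 = -90598/103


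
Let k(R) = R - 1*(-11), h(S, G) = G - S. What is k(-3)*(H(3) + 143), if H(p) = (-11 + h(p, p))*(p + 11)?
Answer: -88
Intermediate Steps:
H(p) = -121 - 11*p (H(p) = (-11 + (p - p))*(p + 11) = (-11 + 0)*(11 + p) = -11*(11 + p) = -121 - 11*p)
k(R) = 11 + R (k(R) = R + 11 = 11 + R)
k(-3)*(H(3) + 143) = (11 - 3)*((-121 - 11*3) + 143) = 8*((-121 - 33) + 143) = 8*(-154 + 143) = 8*(-11) = -88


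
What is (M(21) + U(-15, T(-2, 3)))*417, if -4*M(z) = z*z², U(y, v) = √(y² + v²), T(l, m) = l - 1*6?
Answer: -3833481/4 ≈ -9.5837e+5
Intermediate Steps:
T(l, m) = -6 + l (T(l, m) = l - 6 = -6 + l)
U(y, v) = √(v² + y²)
M(z) = -z³/4 (M(z) = -z*z²/4 = -z³/4)
(M(21) + U(-15, T(-2, 3)))*417 = (-¼*21³ + √((-6 - 2)² + (-15)²))*417 = (-¼*9261 + √((-8)² + 225))*417 = (-9261/4 + √(64 + 225))*417 = (-9261/4 + √289)*417 = (-9261/4 + 17)*417 = -9193/4*417 = -3833481/4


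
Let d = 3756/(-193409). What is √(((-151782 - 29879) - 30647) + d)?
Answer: 16*I*√31022714245042/193409 ≈ 460.77*I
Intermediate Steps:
d = -3756/193409 (d = 3756*(-1/193409) = -3756/193409 ≈ -0.019420)
√(((-151782 - 29879) - 30647) + d) = √(((-151782 - 29879) - 30647) - 3756/193409) = √((-181661 - 30647) - 3756/193409) = √(-212308 - 3756/193409) = √(-41062281728/193409) = 16*I*√31022714245042/193409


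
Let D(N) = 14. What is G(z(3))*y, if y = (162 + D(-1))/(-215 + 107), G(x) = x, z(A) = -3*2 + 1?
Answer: 220/27 ≈ 8.1481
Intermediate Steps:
z(A) = -5 (z(A) = -6 + 1 = -5)
y = -44/27 (y = (162 + 14)/(-215 + 107) = 176/(-108) = 176*(-1/108) = -44/27 ≈ -1.6296)
G(z(3))*y = -5*(-44/27) = 220/27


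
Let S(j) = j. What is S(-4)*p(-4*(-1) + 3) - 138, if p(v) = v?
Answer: -166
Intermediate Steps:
S(-4)*p(-4*(-1) + 3) - 138 = -4*(-4*(-1) + 3) - 138 = -4*(4 + 3) - 138 = -4*7 - 138 = -28 - 138 = -166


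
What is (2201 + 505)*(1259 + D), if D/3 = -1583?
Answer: -9443940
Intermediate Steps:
D = -4749 (D = 3*(-1583) = -4749)
(2201 + 505)*(1259 + D) = (2201 + 505)*(1259 - 4749) = 2706*(-3490) = -9443940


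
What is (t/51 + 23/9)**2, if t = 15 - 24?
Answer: 132496/23409 ≈ 5.6600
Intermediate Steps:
t = -9
(t/51 + 23/9)**2 = (-9/51 + 23/9)**2 = (-9*1/51 + 23*(1/9))**2 = (-3/17 + 23/9)**2 = (364/153)**2 = 132496/23409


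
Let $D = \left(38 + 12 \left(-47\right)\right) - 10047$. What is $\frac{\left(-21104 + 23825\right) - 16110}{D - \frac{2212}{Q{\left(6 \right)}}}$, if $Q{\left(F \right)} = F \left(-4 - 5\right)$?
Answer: $\frac{361503}{284365} \approx 1.2713$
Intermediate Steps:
$Q{\left(F \right)} = - 9 F$ ($Q{\left(F \right)} = F \left(-9\right) = - 9 F$)
$D = -10573$ ($D = \left(38 - 564\right) - 10047 = -526 - 10047 = -10573$)
$\frac{\left(-21104 + 23825\right) - 16110}{D - \frac{2212}{Q{\left(6 \right)}}} = \frac{\left(-21104 + 23825\right) - 16110}{-10573 - \frac{2212}{\left(-9\right) 6}} = \frac{2721 - 16110}{-10573 - \frac{2212}{-54}} = - \frac{13389}{-10573 - - \frac{1106}{27}} = - \frac{13389}{-10573 + \frac{1106}{27}} = - \frac{13389}{- \frac{284365}{27}} = \left(-13389\right) \left(- \frac{27}{284365}\right) = \frac{361503}{284365}$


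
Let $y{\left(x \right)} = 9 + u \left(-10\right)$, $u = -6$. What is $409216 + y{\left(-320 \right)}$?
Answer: $409285$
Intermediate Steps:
$y{\left(x \right)} = 69$ ($y{\left(x \right)} = 9 - -60 = 9 + 60 = 69$)
$409216 + y{\left(-320 \right)} = 409216 + 69 = 409285$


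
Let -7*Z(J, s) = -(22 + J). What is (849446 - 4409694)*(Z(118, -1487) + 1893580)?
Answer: -6741685612800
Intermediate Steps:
Z(J, s) = 22/7 + J/7 (Z(J, s) = -(-1)*(22 + J)/7 = -(-22 - J)/7 = 22/7 + J/7)
(849446 - 4409694)*(Z(118, -1487) + 1893580) = (849446 - 4409694)*((22/7 + (⅐)*118) + 1893580) = -3560248*((22/7 + 118/7) + 1893580) = -3560248*(20 + 1893580) = -3560248*1893600 = -6741685612800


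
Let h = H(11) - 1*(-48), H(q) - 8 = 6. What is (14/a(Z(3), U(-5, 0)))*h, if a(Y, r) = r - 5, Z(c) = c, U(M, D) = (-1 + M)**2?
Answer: 28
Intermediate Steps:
H(q) = 14 (H(q) = 8 + 6 = 14)
a(Y, r) = -5 + r
h = 62 (h = 14 - 1*(-48) = 14 + 48 = 62)
(14/a(Z(3), U(-5, 0)))*h = (14/(-5 + (-1 - 5)**2))*62 = (14/(-5 + (-6)**2))*62 = (14/(-5 + 36))*62 = (14/31)*62 = 28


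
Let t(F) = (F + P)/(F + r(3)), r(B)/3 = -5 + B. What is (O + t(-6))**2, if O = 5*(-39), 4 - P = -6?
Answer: 343396/9 ≈ 38155.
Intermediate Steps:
P = 10 (P = 4 - 1*(-6) = 4 + 6 = 10)
r(B) = -15 + 3*B (r(B) = 3*(-5 + B) = -15 + 3*B)
O = -195
t(F) = (10 + F)/(-6 + F) (t(F) = (F + 10)/(F + (-15 + 3*3)) = (10 + F)/(F + (-15 + 9)) = (10 + F)/(F - 6) = (10 + F)/(-6 + F))
(O + t(-6))**2 = (-195 + (10 - 6)/(-6 - 6))**2 = (-195 + 4/(-12))**2 = (-195 - 1/12*4)**2 = (-195 - 1/3)**2 = (-586/3)**2 = 343396/9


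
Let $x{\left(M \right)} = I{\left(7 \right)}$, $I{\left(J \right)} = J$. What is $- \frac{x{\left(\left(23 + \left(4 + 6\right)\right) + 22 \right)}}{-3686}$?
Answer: $\frac{7}{3686} \approx 0.0018991$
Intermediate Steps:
$x{\left(M \right)} = 7$
$- \frac{x{\left(\left(23 + \left(4 + 6\right)\right) + 22 \right)}}{-3686} = - \frac{7}{-3686} = - \frac{7 \left(-1\right)}{3686} = \left(-1\right) \left(- \frac{7}{3686}\right) = \frac{7}{3686}$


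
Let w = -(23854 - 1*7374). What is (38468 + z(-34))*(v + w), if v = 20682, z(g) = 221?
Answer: 162571178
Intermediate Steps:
w = -16480 (w = -(23854 - 7374) = -1*16480 = -16480)
(38468 + z(-34))*(v + w) = (38468 + 221)*(20682 - 16480) = 38689*4202 = 162571178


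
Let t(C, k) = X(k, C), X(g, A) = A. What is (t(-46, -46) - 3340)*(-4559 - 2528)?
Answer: 23996582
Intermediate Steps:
t(C, k) = C
(t(-46, -46) - 3340)*(-4559 - 2528) = (-46 - 3340)*(-4559 - 2528) = -3386*(-7087) = 23996582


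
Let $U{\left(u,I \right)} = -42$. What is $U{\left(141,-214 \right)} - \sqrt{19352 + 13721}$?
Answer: $-42 - \sqrt{33073} \approx -223.86$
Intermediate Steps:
$U{\left(141,-214 \right)} - \sqrt{19352 + 13721} = -42 - \sqrt{19352 + 13721} = -42 - \sqrt{33073}$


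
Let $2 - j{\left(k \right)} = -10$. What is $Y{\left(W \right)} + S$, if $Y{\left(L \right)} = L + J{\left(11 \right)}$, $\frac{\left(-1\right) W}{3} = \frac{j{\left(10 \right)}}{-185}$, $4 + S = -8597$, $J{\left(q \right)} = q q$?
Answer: $- \frac{1568764}{185} \approx -8479.8$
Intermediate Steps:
$j{\left(k \right)} = 12$ ($j{\left(k \right)} = 2 - -10 = 2 + 10 = 12$)
$J{\left(q \right)} = q^{2}$
$S = -8601$ ($S = -4 - 8597 = -8601$)
$W = \frac{36}{185}$ ($W = - 3 \frac{12}{-185} = - 3 \cdot 12 \left(- \frac{1}{185}\right) = \left(-3\right) \left(- \frac{12}{185}\right) = \frac{36}{185} \approx 0.19459$)
$Y{\left(L \right)} = 121 + L$ ($Y{\left(L \right)} = L + 11^{2} = L + 121 = 121 + L$)
$Y{\left(W \right)} + S = \left(121 + \frac{36}{185}\right) - 8601 = \frac{22421}{185} - 8601 = - \frac{1568764}{185}$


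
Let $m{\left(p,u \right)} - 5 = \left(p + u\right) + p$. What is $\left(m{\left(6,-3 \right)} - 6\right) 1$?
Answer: $8$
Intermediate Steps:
$m{\left(p,u \right)} = 5 + u + 2 p$ ($m{\left(p,u \right)} = 5 + \left(\left(p + u\right) + p\right) = 5 + \left(u + 2 p\right) = 5 + u + 2 p$)
$\left(m{\left(6,-3 \right)} - 6\right) 1 = \left(\left(5 - 3 + 2 \cdot 6\right) - 6\right) 1 = \left(\left(5 - 3 + 12\right) - 6\right) 1 = \left(14 - 6\right) 1 = 8 \cdot 1 = 8$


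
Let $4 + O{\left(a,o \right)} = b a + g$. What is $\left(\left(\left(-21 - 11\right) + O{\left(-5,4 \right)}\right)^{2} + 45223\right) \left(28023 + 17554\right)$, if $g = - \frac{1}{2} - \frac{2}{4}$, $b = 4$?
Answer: $2209208344$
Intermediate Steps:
$g = -1$ ($g = \left(-1\right) \frac{1}{2} - \frac{1}{2} = - \frac{1}{2} - \frac{1}{2} = -1$)
$O{\left(a,o \right)} = -5 + 4 a$ ($O{\left(a,o \right)} = -4 + \left(4 a - 1\right) = -4 + \left(-1 + 4 a\right) = -5 + 4 a$)
$\left(\left(\left(-21 - 11\right) + O{\left(-5,4 \right)}\right)^{2} + 45223\right) \left(28023 + 17554\right) = \left(\left(\left(-21 - 11\right) + \left(-5 + 4 \left(-5\right)\right)\right)^{2} + 45223\right) \left(28023 + 17554\right) = \left(\left(\left(-21 - 11\right) - 25\right)^{2} + 45223\right) 45577 = \left(\left(-32 - 25\right)^{2} + 45223\right) 45577 = \left(\left(-57\right)^{2} + 45223\right) 45577 = \left(3249 + 45223\right) 45577 = 48472 \cdot 45577 = 2209208344$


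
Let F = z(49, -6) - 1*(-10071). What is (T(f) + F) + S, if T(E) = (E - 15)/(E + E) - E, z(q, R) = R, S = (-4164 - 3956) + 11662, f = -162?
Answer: 1487111/108 ≈ 13770.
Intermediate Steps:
S = 3542 (S = -8120 + 11662 = 3542)
T(E) = -E + (-15 + E)/(2*E) (T(E) = (-15 + E)/((2*E)) - E = (-15 + E)*(1/(2*E)) - E = (-15 + E)/(2*E) - E = -E + (-15 + E)/(2*E))
F = 10065 (F = -6 - 1*(-10071) = -6 + 10071 = 10065)
(T(f) + F) + S = ((1/2 - 1*(-162) - 15/2/(-162)) + 10065) + 3542 = ((1/2 + 162 - 15/2*(-1/162)) + 10065) + 3542 = ((1/2 + 162 + 5/108) + 10065) + 3542 = (17555/108 + 10065) + 3542 = 1104575/108 + 3542 = 1487111/108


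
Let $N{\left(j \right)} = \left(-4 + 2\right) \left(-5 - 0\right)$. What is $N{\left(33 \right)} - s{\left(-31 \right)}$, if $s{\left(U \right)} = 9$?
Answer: $1$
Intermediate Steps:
$N{\left(j \right)} = 10$ ($N{\left(j \right)} = - 2 \left(-5 + 0\right) = \left(-2\right) \left(-5\right) = 10$)
$N{\left(33 \right)} - s{\left(-31 \right)} = 10 - 9 = 1$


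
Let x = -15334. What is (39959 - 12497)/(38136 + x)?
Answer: 13731/11401 ≈ 1.2044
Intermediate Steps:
(39959 - 12497)/(38136 + x) = (39959 - 12497)/(38136 - 15334) = 27462/22802 = 27462*(1/22802) = 13731/11401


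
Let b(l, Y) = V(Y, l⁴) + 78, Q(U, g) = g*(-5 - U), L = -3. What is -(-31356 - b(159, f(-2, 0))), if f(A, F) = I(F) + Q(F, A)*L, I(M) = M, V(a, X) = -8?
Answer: 31426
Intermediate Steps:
f(A, F) = F + 3*A*(5 + F) (f(A, F) = F - A*(5 + F)*(-3) = F + 3*A*(5 + F))
b(l, Y) = 70 (b(l, Y) = -8 + 78 = 70)
-(-31356 - b(159, f(-2, 0))) = -(-31356 - 1*70) = -(-31356 - 70) = -1*(-31426) = 31426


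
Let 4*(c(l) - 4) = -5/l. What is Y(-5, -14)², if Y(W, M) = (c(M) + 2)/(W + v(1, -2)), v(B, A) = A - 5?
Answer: 116281/451584 ≈ 0.25750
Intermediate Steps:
v(B, A) = -5 + A
c(l) = 4 - 5/(4*l) (c(l) = 4 + (-5/l)/4 = 4 - 5/(4*l))
Y(W, M) = (6 - 5/(4*M))/(-7 + W) (Y(W, M) = ((4 - 5/(4*M)) + 2)/(W + (-5 - 2)) = (6 - 5/(4*M))/(W - 7) = (6 - 5/(4*M))/(-7 + W))
Y(-5, -14)² = ((¼)*(-5 + 24*(-14))/(-14*(-7 - 5)))² = ((¼)*(-1/14)*(-5 - 336)/(-12))² = ((¼)*(-1/14)*(-1/12)*(-341))² = (-341/672)² = 116281/451584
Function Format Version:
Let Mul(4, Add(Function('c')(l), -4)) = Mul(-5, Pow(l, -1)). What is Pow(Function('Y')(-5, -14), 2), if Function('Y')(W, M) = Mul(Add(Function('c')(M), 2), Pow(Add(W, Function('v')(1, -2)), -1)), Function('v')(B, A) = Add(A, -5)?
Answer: Rational(116281, 451584) ≈ 0.25750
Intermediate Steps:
Function('v')(B, A) = Add(-5, A)
Function('c')(l) = Add(4, Mul(Rational(-5, 4), Pow(l, -1))) (Function('c')(l) = Add(4, Mul(Rational(1, 4), Mul(-5, Pow(l, -1)))) = Add(4, Mul(Rational(-5, 4), Pow(l, -1))))
Function('Y')(W, M) = Mul(Pow(Add(-7, W), -1), Add(6, Mul(Rational(-5, 4), Pow(M, -1)))) (Function('Y')(W, M) = Mul(Add(Add(4, Mul(Rational(-5, 4), Pow(M, -1))), 2), Pow(Add(W, Add(-5, -2)), -1)) = Mul(Add(6, Mul(Rational(-5, 4), Pow(M, -1))), Pow(Add(W, -7), -1)) = Mul(Add(6, Mul(Rational(-5, 4), Pow(M, -1))), Pow(Add(-7, W), -1)) = Mul(Pow(Add(-7, W), -1), Add(6, Mul(Rational(-5, 4), Pow(M, -1)))))
Pow(Function('Y')(-5, -14), 2) = Pow(Mul(Rational(1, 4), Pow(-14, -1), Pow(Add(-7, -5), -1), Add(-5, Mul(24, -14))), 2) = Pow(Mul(Rational(1, 4), Rational(-1, 14), Pow(-12, -1), Add(-5, -336)), 2) = Pow(Mul(Rational(1, 4), Rational(-1, 14), Rational(-1, 12), -341), 2) = Pow(Rational(-341, 672), 2) = Rational(116281, 451584)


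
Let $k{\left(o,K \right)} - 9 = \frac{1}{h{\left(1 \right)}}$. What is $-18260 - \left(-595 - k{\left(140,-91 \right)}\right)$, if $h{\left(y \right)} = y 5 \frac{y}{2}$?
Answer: $- \frac{88278}{5} \approx -17656.0$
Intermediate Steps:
$h{\left(y \right)} = \frac{5 y^{2}}{2}$ ($h{\left(y \right)} = 5 y y \frac{1}{2} = 5 y \frac{y}{2} = \frac{5 y^{2}}{2}$)
$k{\left(o,K \right)} = \frac{47}{5}$ ($k{\left(o,K \right)} = 9 + \frac{1}{\frac{5}{2} \cdot 1^{2}} = 9 + \frac{1}{\frac{5}{2} \cdot 1} = 9 + \frac{1}{\frac{5}{2}} = 9 + \frac{2}{5} = \frac{47}{5}$)
$-18260 - \left(-595 - k{\left(140,-91 \right)}\right) = -18260 - \left(-595 - \frac{47}{5}\right) = -18260 - - \frac{3022}{5} = -18260 + \frac{3022}{5} = - \frac{88278}{5}$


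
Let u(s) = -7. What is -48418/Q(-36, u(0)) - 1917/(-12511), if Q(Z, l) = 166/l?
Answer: 2120310704/1038413 ≈ 2041.9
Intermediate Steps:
-48418/Q(-36, u(0)) - 1917/(-12511) = -48418/(166/(-7)) - 1917/(-12511) = -48418/(166*(-⅐)) - 1917*(-1/12511) = -48418/(-166/7) + 1917/12511 = -48418*(-7/166) + 1917/12511 = 169463/83 + 1917/12511 = 2120310704/1038413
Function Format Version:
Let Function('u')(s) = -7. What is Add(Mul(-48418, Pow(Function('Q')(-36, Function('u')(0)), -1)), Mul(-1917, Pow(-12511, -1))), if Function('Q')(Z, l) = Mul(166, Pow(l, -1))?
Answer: Rational(2120310704, 1038413) ≈ 2041.9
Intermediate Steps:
Add(Mul(-48418, Pow(Function('Q')(-36, Function('u')(0)), -1)), Mul(-1917, Pow(-12511, -1))) = Add(Mul(-48418, Pow(Mul(166, Pow(-7, -1)), -1)), Mul(-1917, Pow(-12511, -1))) = Add(Mul(-48418, Pow(Mul(166, Rational(-1, 7)), -1)), Mul(-1917, Rational(-1, 12511))) = Add(Mul(-48418, Pow(Rational(-166, 7), -1)), Rational(1917, 12511)) = Add(Mul(-48418, Rational(-7, 166)), Rational(1917, 12511)) = Add(Rational(169463, 83), Rational(1917, 12511)) = Rational(2120310704, 1038413)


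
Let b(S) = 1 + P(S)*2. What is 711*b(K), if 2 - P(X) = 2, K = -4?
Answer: 711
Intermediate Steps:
P(X) = 0 (P(X) = 2 - 1*2 = 2 - 2 = 0)
b(S) = 1 (b(S) = 1 + 0*2 = 1 + 0 = 1)
711*b(K) = 711*1 = 711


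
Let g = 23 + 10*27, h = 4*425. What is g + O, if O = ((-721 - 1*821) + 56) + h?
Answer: 507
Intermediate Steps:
h = 1700
O = 214 (O = ((-721 - 1*821) + 56) + 1700 = ((-721 - 821) + 56) + 1700 = (-1542 + 56) + 1700 = -1486 + 1700 = 214)
g = 293 (g = 23 + 270 = 293)
g + O = 293 + 214 = 507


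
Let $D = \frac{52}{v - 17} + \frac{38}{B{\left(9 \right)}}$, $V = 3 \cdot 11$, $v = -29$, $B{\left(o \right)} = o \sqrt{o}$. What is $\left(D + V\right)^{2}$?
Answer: $\frac{427042225}{385641} \approx 1107.4$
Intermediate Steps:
$B{\left(o \right)} = o^{\frac{3}{2}}$
$V = 33$
$D = \frac{172}{621}$ ($D = \frac{52}{-29 - 17} + \frac{38}{9^{\frac{3}{2}}} = \frac{52}{-29 - 17} + \frac{38}{27} = \frac{52}{-46} + 38 \cdot \frac{1}{27} = 52 \left(- \frac{1}{46}\right) + \frac{38}{27} = - \frac{26}{23} + \frac{38}{27} = \frac{172}{621} \approx 0.27697$)
$\left(D + V\right)^{2} = \left(\frac{172}{621} + 33\right)^{2} = \left(\frac{20665}{621}\right)^{2} = \frac{427042225}{385641}$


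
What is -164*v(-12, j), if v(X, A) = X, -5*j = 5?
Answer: 1968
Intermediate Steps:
j = -1 (j = -1/5*5 = -1)
-164*v(-12, j) = -164*(-12) = 1968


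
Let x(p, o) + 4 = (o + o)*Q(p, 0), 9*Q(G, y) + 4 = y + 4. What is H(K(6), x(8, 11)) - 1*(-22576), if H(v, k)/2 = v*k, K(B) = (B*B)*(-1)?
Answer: 22864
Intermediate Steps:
Q(G, y) = y/9 (Q(G, y) = -4/9 + (y + 4)/9 = -4/9 + (4 + y)/9 = -4/9 + (4/9 + y/9) = y/9)
K(B) = -B² (K(B) = B²*(-1) = -B²)
x(p, o) = -4 (x(p, o) = -4 + (o + o)*((⅑)*0) = -4 + (2*o)*0 = -4 + 0 = -4)
H(v, k) = 2*k*v (H(v, k) = 2*(v*k) = 2*(k*v) = 2*k*v)
H(K(6), x(8, 11)) - 1*(-22576) = 2*(-4)*(-1*6²) - 1*(-22576) = 2*(-4)*(-1*36) + 22576 = 2*(-4)*(-36) + 22576 = 288 + 22576 = 22864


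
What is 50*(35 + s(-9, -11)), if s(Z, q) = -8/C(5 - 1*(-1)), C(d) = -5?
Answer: 1830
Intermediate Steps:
s(Z, q) = 8/5 (s(Z, q) = -8/(-5) = -8*(-⅕) = 8/5)
50*(35 + s(-9, -11)) = 50*(35 + 8/5) = 50*(183/5) = 1830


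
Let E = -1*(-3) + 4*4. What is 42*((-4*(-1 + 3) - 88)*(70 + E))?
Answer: -358848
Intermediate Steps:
E = 19 (E = 3 + 16 = 19)
42*((-4*(-1 + 3) - 88)*(70 + E)) = 42*((-4*(-1 + 3) - 88)*(70 + 19)) = 42*((-4*2 - 88)*89) = 42*((-8 - 88)*89) = 42*(-96*89) = 42*(-8544) = -358848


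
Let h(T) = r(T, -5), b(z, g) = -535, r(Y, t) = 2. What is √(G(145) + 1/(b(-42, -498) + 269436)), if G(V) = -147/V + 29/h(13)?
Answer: √82010747092990290/77981290 ≈ 3.6724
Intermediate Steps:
h(T) = 2
G(V) = 29/2 - 147/V (G(V) = -147/V + 29/2 = 29/2 - 147/V)
√(G(145) + 1/(b(-42, -498) + 269436)) = √((29/2 - 147/145) + 1/(-535 + 269436)) = √((29/2 - 147*1/145) + 1/268901) = √((29/2 - 147/145) + 1/268901) = √(3911/290 + 1/268901) = √(1051672101/77981290) = √82010747092990290/77981290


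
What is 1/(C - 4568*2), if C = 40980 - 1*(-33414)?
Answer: 1/65258 ≈ 1.5324e-5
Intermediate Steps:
C = 74394 (C = 40980 + 33414 = 74394)
1/(C - 4568*2) = 1/(74394 - 4568*2) = 1/(74394 - 9136) = 1/65258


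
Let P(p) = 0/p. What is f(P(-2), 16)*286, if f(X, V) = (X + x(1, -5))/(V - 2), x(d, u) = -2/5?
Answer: -286/35 ≈ -8.1714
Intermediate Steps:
x(d, u) = -⅖ (x(d, u) = -2*⅕ = -⅖)
P(p) = 0
f(X, V) = (-⅖ + X)/(-2 + V) (f(X, V) = (X - ⅖)/(V - 2) = (-⅖ + X)/(-2 + V))
f(P(-2), 16)*286 = ((-⅖ + 0)/(-2 + 16))*286 = (-⅖/14)*286 = ((1/14)*(-⅖))*286 = -1/35*286 = -286/35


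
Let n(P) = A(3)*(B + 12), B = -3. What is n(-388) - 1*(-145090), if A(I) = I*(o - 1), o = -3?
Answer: 144982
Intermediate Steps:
A(I) = -4*I (A(I) = I*(-3 - 1) = I*(-4) = -4*I)
n(P) = -108 (n(P) = (-4*3)*(-3 + 12) = -12*9 = -108)
n(-388) - 1*(-145090) = -108 - 1*(-145090) = -108 + 145090 = 144982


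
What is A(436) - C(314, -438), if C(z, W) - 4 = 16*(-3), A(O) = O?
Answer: 480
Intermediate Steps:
C(z, W) = -44 (C(z, W) = 4 + 16*(-3) = 4 - 48 = -44)
A(436) - C(314, -438) = 436 - 1*(-44) = 436 + 44 = 480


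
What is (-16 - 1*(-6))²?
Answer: 100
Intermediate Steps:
(-16 - 1*(-6))² = (-16 + 6)² = (-10)² = 100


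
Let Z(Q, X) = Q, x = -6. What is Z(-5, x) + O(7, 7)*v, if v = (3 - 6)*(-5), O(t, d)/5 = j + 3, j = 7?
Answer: 745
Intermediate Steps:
O(t, d) = 50 (O(t, d) = 5*(7 + 3) = 5*10 = 50)
v = 15 (v = -3*(-5) = 15)
Z(-5, x) + O(7, 7)*v = -5 + 50*15 = -5 + 750 = 745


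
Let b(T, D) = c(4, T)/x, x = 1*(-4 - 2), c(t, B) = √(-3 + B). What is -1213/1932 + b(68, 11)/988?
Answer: -1213/1932 - √65/5928 ≈ -0.62921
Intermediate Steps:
x = -6 (x = 1*(-6) = -6)
b(T, D) = -√(-3 + T)/6 (b(T, D) = √(-3 + T)/(-6) = √(-3 + T)*(-⅙) = -√(-3 + T)/6)
-1213/1932 + b(68, 11)/988 = -1213/1932 - √(-3 + 68)/6/988 = -1213*1/1932 - √65/6*(1/988) = -1213/1932 - √65/5928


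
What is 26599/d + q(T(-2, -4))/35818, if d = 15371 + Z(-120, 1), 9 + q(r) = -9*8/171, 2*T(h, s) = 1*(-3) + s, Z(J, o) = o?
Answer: 9049492535/5230645812 ≈ 1.7301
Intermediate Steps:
T(h, s) = -3/2 + s/2 (T(h, s) = (1*(-3) + s)/2 = (-3 + s)/2 = -3/2 + s/2)
q(r) = -179/19 (q(r) = -9 - 9*8/171 = -9 - 72*1/171 = -9 - 8/19 = -179/19)
d = 15372 (d = 15371 + 1 = 15372)
26599/d + q(T(-2, -4))/35818 = 26599/15372 - 179/19/35818 = 26599*(1/15372) - 179/19*1/35818 = 26599/15372 - 179/680542 = 9049492535/5230645812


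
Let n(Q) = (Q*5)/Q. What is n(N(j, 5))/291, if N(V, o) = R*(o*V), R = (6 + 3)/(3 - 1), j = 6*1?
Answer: 5/291 ≈ 0.017182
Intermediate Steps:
j = 6
R = 9/2 ≈ 4.5000
N(V, o) = 9*V*o/2 (N(V, o) = 9*(o*V)/2 = 9*(V*o)/2 = 9*V*o/2)
n(Q) = 5 (n(Q) = (5*Q)/Q = 5)
n(N(j, 5))/291 = 5/291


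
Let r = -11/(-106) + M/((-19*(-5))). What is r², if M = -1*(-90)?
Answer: 4481689/4056196 ≈ 1.1049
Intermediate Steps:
M = 90
r = 2117/2014 (r = -11/(-106) + 90/((-19*(-5))) = -11*(-1/106) + 90/95 = 11/106 + 90*(1/95) = 11/106 + 18/19 = 2117/2014 ≈ 1.0511)
r² = (2117/2014)² = 4481689/4056196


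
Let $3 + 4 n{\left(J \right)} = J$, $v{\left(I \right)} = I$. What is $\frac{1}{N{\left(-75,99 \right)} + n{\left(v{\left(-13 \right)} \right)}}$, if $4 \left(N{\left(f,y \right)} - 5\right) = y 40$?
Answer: $\frac{1}{991} \approx 0.0010091$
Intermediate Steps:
$N{\left(f,y \right)} = 5 + 10 y$ ($N{\left(f,y \right)} = 5 + \frac{y 40}{4} = 5 + \frac{40 y}{4} = 5 + 10 y$)
$n{\left(J \right)} = - \frac{3}{4} + \frac{J}{4}$
$\frac{1}{N{\left(-75,99 \right)} + n{\left(v{\left(-13 \right)} \right)}} = \frac{1}{\left(5 + 10 \cdot 99\right) + \left(- \frac{3}{4} + \frac{1}{4} \left(-13\right)\right)} = \frac{1}{\left(5 + 990\right) - 4} = \frac{1}{995 - 4} = \frac{1}{991}$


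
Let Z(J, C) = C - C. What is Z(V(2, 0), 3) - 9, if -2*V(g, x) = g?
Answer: -9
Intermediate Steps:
V(g, x) = -g/2
Z(J, C) = 0
Z(V(2, 0), 3) - 9 = 0 - 9 = -9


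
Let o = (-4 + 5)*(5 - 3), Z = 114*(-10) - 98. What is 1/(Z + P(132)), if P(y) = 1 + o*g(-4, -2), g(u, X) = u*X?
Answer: -1/1221 ≈ -0.00081900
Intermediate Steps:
Z = -1238 (Z = -1140 - 98 = -1238)
g(u, X) = X*u
o = 2 (o = 1*2 = 2)
P(y) = 17 (P(y) = 1 + 2*(-2*(-4)) = 1 + 2*8 = 1 + 16 = 17)
1/(Z + P(132)) = 1/(-1238 + 17) = 1/(-1221) = -1/1221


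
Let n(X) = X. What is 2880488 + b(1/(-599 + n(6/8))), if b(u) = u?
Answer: 6893007780/2393 ≈ 2.8805e+6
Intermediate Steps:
2880488 + b(1/(-599 + n(6/8))) = 2880488 + 1/(-599 + 6/8) = 2880488 + 1/(-599 + 6*(⅛)) = 2880488 + 1/(-599 + ¾) = 2880488 + 1/(-2393/4) = 2880488 - 4/2393 = 6893007780/2393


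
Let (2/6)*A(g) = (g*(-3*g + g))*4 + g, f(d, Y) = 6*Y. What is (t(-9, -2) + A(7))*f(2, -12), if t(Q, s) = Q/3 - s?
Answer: 83232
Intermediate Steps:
t(Q, s) = -s + Q/3 (t(Q, s) = Q*(⅓) - s = Q/3 - s = -s + Q/3)
A(g) = -24*g² + 3*g (A(g) = 3*((g*(-3*g + g))*4 + g) = 3*((g*(-2*g))*4 + g) = 3*(-2*g²*4 + g) = 3*(-8*g² + g) = 3*(g - 8*g²) = -24*g² + 3*g)
(t(-9, -2) + A(7))*f(2, -12) = ((-1*(-2) + (⅓)*(-9)) + 3*7*(1 - 8*7))*(6*(-12)) = ((2 - 3) + 3*7*(1 - 56))*(-72) = (-1 + 3*7*(-55))*(-72) = (-1 - 1155)*(-72) = -1156*(-72) = 83232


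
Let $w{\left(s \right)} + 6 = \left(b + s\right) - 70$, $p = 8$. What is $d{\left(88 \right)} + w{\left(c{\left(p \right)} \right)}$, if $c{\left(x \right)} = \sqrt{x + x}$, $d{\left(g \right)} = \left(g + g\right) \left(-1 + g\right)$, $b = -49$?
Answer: $15191$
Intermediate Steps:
$d{\left(g \right)} = 2 g \left(-1 + g\right)$
$c{\left(x \right)} = \sqrt{2} \sqrt{x}$ ($c{\left(x \right)} = \sqrt{2 x} = \sqrt{2} \sqrt{x}$)
$w{\left(s \right)} = -125 + s$ ($w{\left(s \right)} = -6 + \left(\left(-49 + s\right) - 70\right) = -6 + \left(-119 + s\right) = -125 + s$)
$d{\left(88 \right)} + w{\left(c{\left(p \right)} \right)} = 2 \cdot 88 \left(-1 + 88\right) - \left(125 - \sqrt{2} \sqrt{8}\right) = 2 \cdot 88 \cdot 87 - \left(125 - \sqrt{2} \cdot 2 \sqrt{2}\right) = 15312 + \left(-125 + 4\right) = 15312 - 121 = 15191$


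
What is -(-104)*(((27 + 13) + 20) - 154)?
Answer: -9776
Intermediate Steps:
-(-104)*(((27 + 13) + 20) - 154) = -(-104)*((40 + 20) - 154) = -(-104)*(60 - 154) = -(-104)*(-94) = -1*9776 = -9776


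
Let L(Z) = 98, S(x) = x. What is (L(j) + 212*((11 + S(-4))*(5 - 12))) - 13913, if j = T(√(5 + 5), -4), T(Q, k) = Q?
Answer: -24203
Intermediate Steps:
j = √10 (j = √(5 + 5) = √10 ≈ 3.1623)
(L(j) + 212*((11 + S(-4))*(5 - 12))) - 13913 = (98 + 212*((11 - 4)*(5 - 12))) - 13913 = (98 + 212*(7*(-7))) - 13913 = (98 + 212*(-49)) - 13913 = (98 - 10388) - 13913 = -10290 - 13913 = -24203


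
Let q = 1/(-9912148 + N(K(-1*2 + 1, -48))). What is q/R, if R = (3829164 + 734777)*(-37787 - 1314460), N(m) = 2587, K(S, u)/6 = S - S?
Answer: 1/61157604135325907547 ≈ 1.6351e-20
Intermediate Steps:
K(S, u) = 0 (K(S, u) = 6*(S - S) = 6*0 = 0)
q = -1/9909561 (q = 1/(-9912148 + 2587) = 1/(-9909561) = -1/9909561 ≈ -1.0091e-7)
R = -6171575525427 (R = 4563941*(-1352247) = -6171575525427)
q/R = -1/9909561/(-6171575525427) = -1/9909561*(-1/6171575525427) = 1/61157604135325907547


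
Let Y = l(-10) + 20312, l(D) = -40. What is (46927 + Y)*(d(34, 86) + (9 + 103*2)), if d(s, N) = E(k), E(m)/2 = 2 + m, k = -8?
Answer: 13641397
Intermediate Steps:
Y = 20272 (Y = -40 + 20312 = 20272)
E(m) = 4 + 2*m (E(m) = 2*(2 + m) = 4 + 2*m)
d(s, N) = -12 (d(s, N) = 4 + 2*(-8) = 4 - 16 = -12)
(46927 + Y)*(d(34, 86) + (9 + 103*2)) = (46927 + 20272)*(-12 + (9 + 103*2)) = 67199*(-12 + (9 + 206)) = 67199*(-12 + 215) = 67199*203 = 13641397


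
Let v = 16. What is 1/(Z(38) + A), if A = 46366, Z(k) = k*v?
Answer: 1/46974 ≈ 2.1288e-5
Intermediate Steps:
Z(k) = 16*k (Z(k) = k*16 = 16*k)
1/(Z(38) + A) = 1/(16*38 + 46366) = 1/(608 + 46366) = 1/46974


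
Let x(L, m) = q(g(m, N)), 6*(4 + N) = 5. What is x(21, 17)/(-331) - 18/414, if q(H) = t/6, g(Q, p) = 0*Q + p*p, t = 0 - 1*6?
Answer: -308/7613 ≈ -0.040457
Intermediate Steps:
t = -6 (t = 0 - 6 = -6)
N = -19/6 (N = -4 + (⅙)*5 = -4 + ⅚ = -19/6 ≈ -3.1667)
g(Q, p) = p² (g(Q, p) = 0 + p² = p²)
q(H) = -1 (q(H) = -6/6 = -6*⅙ = -1)
x(L, m) = -1
x(21, 17)/(-331) - 18/414 = -1/(-331) - 18/414 = -1*(-1/331) - 18*1/414 = 1/331 - 1/23 = -308/7613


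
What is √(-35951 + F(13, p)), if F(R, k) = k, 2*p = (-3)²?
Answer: I*√143786/2 ≈ 189.6*I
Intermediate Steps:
p = 9/2 (p = (½)*(-3)² = (½)*9 = 9/2 ≈ 4.5000)
√(-35951 + F(13, p)) = √(-35951 + 9/2) = √(-71893/2) = I*√143786/2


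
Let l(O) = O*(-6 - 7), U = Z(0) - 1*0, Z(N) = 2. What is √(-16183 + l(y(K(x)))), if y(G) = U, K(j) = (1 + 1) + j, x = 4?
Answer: 3*I*√1801 ≈ 127.31*I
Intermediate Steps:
K(j) = 2 + j
U = 2 (U = 2 - 1*0 = 2 + 0 = 2)
y(G) = 2
l(O) = -13*O (l(O) = O*(-13) = -13*O)
√(-16183 + l(y(K(x)))) = √(-16183 - 13*2) = √(-16183 - 26) = √(-16209) = 3*I*√1801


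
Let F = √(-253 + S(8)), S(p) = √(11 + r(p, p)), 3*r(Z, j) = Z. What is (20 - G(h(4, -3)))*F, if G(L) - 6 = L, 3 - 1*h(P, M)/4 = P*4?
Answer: 22*√(-2277 + 3*√123) ≈ 1042.1*I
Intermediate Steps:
h(P, M) = 12 - 16*P (h(P, M) = 12 - 4*P*4 = 12 - 16*P)
r(Z, j) = Z/3
G(L) = 6 + L
S(p) = √(11 + p/3)
F = √(-253 + √123/3) (F = √(-253 + √(99 + 3*8)/3) = √(-253 + √(99 + 24)/3) = √(-253 + √123/3) ≈ 15.789*I)
(20 - G(h(4, -3)))*F = (20 - (6 + (12 - 16*4)))*(√(-2277 + 3*√123)/3) = (20 - (6 + (12 - 64)))*(√(-2277 + 3*√123)/3) = (20 - (6 - 52))*(√(-2277 + 3*√123)/3) = (20 - 1*(-46))*(√(-2277 + 3*√123)/3) = (20 + 46)*(√(-2277 + 3*√123)/3) = 66*(√(-2277 + 3*√123)/3) = 22*√(-2277 + 3*√123)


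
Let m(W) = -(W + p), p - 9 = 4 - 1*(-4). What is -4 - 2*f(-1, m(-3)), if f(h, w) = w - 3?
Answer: 30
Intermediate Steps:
p = 17 (p = 9 + (4 - 1*(-4)) = 9 + (4 + 4) = 9 + 8 = 17)
m(W) = -17 - W (m(W) = -(W + 17) = -(17 + W) = -17 - W)
f(h, w) = -3 + w
-4 - 2*f(-1, m(-3)) = -4 - 2*(-3 + (-17 - 1*(-3))) = -4 - 2*(-3 + (-17 + 3)) = -4 - 2*(-3 - 14) = -4 - 2*(-17) = -4 + 34 = 30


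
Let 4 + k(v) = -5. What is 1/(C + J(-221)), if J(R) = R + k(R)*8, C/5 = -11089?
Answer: -1/55738 ≈ -1.7941e-5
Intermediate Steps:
C = -55445 (C = 5*(-11089) = -55445)
k(v) = -9 (k(v) = -4 - 5 = -9)
J(R) = -72 + R (J(R) = R - 9*8 = R - 72 = -72 + R)
1/(C + J(-221)) = 1/(-55445 + (-72 - 221)) = 1/(-55445 - 293) = 1/(-55738) = -1/55738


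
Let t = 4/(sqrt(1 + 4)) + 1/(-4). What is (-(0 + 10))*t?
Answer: 5/2 - 8*sqrt(5) ≈ -15.389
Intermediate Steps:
t = -1/4 + 4*sqrt(5)/5 (t = 4/(sqrt(5)) + 1*(-1/4) = 4*(sqrt(5)/5) - 1/4 = 4*sqrt(5)/5 - 1/4 = -1/4 + 4*sqrt(5)/5 ≈ 1.5389)
(-(0 + 10))*t = (-(0 + 10))*(-1/4 + 4*sqrt(5)/5) = (-1*10)*(-1/4 + 4*sqrt(5)/5) = -10*(-1/4 + 4*sqrt(5)/5) = 5/2 - 8*sqrt(5)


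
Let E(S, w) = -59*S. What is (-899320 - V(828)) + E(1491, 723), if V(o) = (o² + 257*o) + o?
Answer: -1886497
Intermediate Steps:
V(o) = o² + 258*o
(-899320 - V(828)) + E(1491, 723) = (-899320 - 828*(258 + 828)) - 59*1491 = (-899320 - 828*1086) - 87969 = (-899320 - 1*899208) - 87969 = (-899320 - 899208) - 87969 = -1798528 - 87969 = -1886497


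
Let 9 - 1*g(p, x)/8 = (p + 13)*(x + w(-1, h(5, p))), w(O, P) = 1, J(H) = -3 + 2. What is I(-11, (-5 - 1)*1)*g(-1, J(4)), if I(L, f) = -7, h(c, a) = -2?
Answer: -504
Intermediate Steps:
J(H) = -1
g(p, x) = 72 - 8*(1 + x)*(13 + p) (g(p, x) = 72 - 8*(p + 13)*(x + 1) = 72 - 8*(13 + p)*(1 + x) = 72 - 8*(1 + x)*(13 + p))
I(-11, (-5 - 1)*1)*g(-1, J(4)) = -7*(-32 - 104*(-1) - 8*(-1) - 8*(-1)*(-1)) = -7*(-32 + 104 + 8 - 8) = -7*72 = -504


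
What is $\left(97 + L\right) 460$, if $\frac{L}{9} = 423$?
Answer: $1795840$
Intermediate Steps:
$L = 3807$ ($L = 9 \cdot 423 = 3807$)
$\left(97 + L\right) 460 = \left(97 + 3807\right) 460 = 3904 \cdot 460 = 1795840$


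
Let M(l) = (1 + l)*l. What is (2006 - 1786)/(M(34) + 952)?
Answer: 110/1071 ≈ 0.10271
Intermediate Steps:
M(l) = l*(1 + l)
(2006 - 1786)/(M(34) + 952) = (2006 - 1786)/(34*(1 + 34) + 952) = 220/(34*35 + 952) = 220/(1190 + 952) = 220/2142 = 220*(1/2142) = 110/1071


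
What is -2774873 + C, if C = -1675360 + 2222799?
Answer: -2227434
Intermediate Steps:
C = 547439
-2774873 + C = -2774873 + 547439 = -2227434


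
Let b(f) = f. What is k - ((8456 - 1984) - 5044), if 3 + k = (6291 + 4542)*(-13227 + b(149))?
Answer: -141675405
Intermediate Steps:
k = -141673977 (k = -3 + (6291 + 4542)*(-13227 + 149) = -3 + 10833*(-13078) = -3 - 141673974 = -141673977)
k - ((8456 - 1984) - 5044) = -141673977 - ((8456 - 1984) - 5044) = -141673977 - (6472 - 5044) = -141673977 - 1*1428 = -141673977 - 1428 = -141675405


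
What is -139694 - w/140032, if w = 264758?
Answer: -9780947483/70016 ≈ -1.3970e+5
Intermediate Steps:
-139694 - w/140032 = -139694 - 264758/140032 = -139694 - 1*132379/70016 = -139694 - 132379/70016 = -9780947483/70016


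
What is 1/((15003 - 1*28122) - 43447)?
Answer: -1/56566 ≈ -1.7678e-5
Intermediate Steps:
1/((15003 - 1*28122) - 43447) = 1/((15003 - 28122) - 43447) = 1/(-13119 - 43447) = 1/(-56566) = -1/56566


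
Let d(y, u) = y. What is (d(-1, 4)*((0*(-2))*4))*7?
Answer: 0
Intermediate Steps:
(d(-1, 4)*((0*(-2))*4))*7 = -0*(-2)*4*7 = -0*4*7 = -1*0*7 = 0*7 = 0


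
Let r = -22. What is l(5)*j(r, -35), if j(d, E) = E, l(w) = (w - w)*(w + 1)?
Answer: 0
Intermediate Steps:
l(w) = 0 (l(w) = 0*(1 + w) = 0)
l(5)*j(r, -35) = 0*(-35) = 0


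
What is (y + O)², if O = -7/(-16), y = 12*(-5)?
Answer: 908209/256 ≈ 3547.7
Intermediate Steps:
y = -60
O = 7/16 (O = -7*(-1/16) = 7/16 ≈ 0.43750)
(y + O)² = (-60 + 7/16)² = (-953/16)² = 908209/256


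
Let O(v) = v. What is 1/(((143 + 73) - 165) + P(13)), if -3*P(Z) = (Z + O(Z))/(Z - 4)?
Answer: 27/1351 ≈ 0.019985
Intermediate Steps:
P(Z) = -2*Z/(3*(-4 + Z)) (P(Z) = -(Z + Z)/(3*(Z - 4)) = -2*Z/(3*(-4 + Z)))
1/(((143 + 73) - 165) + P(13)) = 1/(((143 + 73) - 165) - 2*13/(-12 + 3*13)) = 1/((216 - 165) - 2*13/(-12 + 39)) = 1/(51 - 2*13/27) = 1/(51 - 2*13*1/27) = 1/(51 - 26/27) = 1/(1351/27) = 27/1351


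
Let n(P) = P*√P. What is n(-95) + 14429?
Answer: 14429 - 95*I*√95 ≈ 14429.0 - 925.95*I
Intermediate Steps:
n(P) = P^(3/2)
n(-95) + 14429 = (-95)^(3/2) + 14429 = -95*I*√95 + 14429 = 14429 - 95*I*√95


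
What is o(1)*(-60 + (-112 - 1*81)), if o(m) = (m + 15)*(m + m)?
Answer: -8096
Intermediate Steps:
o(m) = 2*m*(15 + m) (o(m) = (15 + m)*(2*m) = 2*m*(15 + m))
o(1)*(-60 + (-112 - 1*81)) = (2*1*(15 + 1))*(-60 + (-112 - 1*81)) = (2*1*16)*(-60 + (-112 - 81)) = 32*(-60 - 193) = 32*(-253) = -8096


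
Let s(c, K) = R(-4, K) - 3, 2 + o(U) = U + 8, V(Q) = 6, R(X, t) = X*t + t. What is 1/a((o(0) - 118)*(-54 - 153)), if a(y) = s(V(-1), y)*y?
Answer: -1/1612563120 ≈ -6.2013e-10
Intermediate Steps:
R(X, t) = t + X*t
o(U) = 6 + U (o(U) = -2 + (U + 8) = -2 + (8 + U) = 6 + U)
s(c, K) = -3 - 3*K (s(c, K) = K*(1 - 4) - 3 = K*(-3) - 3 = -3*K - 3 = -3 - 3*K)
a(y) = y*(-3 - 3*y) (a(y) = (-3 - 3*y)*y = y*(-3 - 3*y))
1/a((o(0) - 118)*(-54 - 153)) = 1/(3*(((6 + 0) - 118)*(-54 - 153))*(-1 - ((6 + 0) - 118)*(-54 - 153))) = 1/(3*((6 - 118)*(-207))*(-1 - (6 - 118)*(-207))) = 1/(3*(-112*(-207))*(-1 - (-112)*(-207))) = 1/(3*23184*(-1 - 1*23184)) = 1/(3*23184*(-1 - 23184)) = 1/(3*23184*(-23185)) = 1/(-1612563120) = -1/1612563120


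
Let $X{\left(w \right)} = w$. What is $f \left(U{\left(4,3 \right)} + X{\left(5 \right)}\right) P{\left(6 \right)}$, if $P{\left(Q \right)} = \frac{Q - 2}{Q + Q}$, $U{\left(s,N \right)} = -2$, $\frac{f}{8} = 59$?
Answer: $472$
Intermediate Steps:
$f = 472$ ($f = 8 \cdot 59 = 472$)
$P{\left(Q \right)} = \frac{-2 + Q}{2 Q}$
$f \left(U{\left(4,3 \right)} + X{\left(5 \right)}\right) P{\left(6 \right)} = 472 \left(-2 + 5\right) \frac{-2 + 6}{2 \cdot 6} = 472 \cdot 3 \cdot \frac{1}{2} \cdot \frac{1}{6} \cdot 4 = 1416 \cdot \frac{1}{3} = 472$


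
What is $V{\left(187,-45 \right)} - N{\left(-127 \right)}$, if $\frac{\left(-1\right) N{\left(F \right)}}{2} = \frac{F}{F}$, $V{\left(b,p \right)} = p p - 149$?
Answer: $1878$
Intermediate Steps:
$V{\left(b,p \right)} = -149 + p^{2}$ ($V{\left(b,p \right)} = p^{2} - 149 = -149 + p^{2}$)
$N{\left(F \right)} = -2$ ($N{\left(F \right)} = - 2 \frac{F}{F} = \left(-2\right) 1 = -2$)
$V{\left(187,-45 \right)} - N{\left(-127 \right)} = \left(-149 + \left(-45\right)^{2}\right) - -2 = \left(-149 + 2025\right) + 2 = 1876 + 2 = 1878$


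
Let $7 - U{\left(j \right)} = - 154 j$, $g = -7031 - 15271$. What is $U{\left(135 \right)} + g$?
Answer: $-1505$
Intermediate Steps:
$g = -22302$
$U{\left(j \right)} = 7 + 154 j$ ($U{\left(j \right)} = 7 - - 154 j = 7 + 154 j$)
$U{\left(135 \right)} + g = \left(7 + 154 \cdot 135\right) - 22302 = \left(7 + 20790\right) - 22302 = 20797 - 22302 = -1505$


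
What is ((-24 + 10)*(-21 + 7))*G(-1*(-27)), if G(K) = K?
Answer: 5292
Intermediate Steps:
((-24 + 10)*(-21 + 7))*G(-1*(-27)) = ((-24 + 10)*(-21 + 7))*(-1*(-27)) = -14*(-14)*27 = 196*27 = 5292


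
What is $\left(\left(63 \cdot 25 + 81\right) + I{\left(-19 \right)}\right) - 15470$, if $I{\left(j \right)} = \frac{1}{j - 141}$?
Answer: $- \frac{2210241}{160} \approx -13814.0$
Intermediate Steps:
$I{\left(j \right)} = \frac{1}{-141 + j}$
$\left(\left(63 \cdot 25 + 81\right) + I{\left(-19 \right)}\right) - 15470 = \left(\left(63 \cdot 25 + 81\right) + \frac{1}{-141 - 19}\right) - 15470 = \left(\left(1575 + 81\right) + \frac{1}{-160}\right) - 15470 = \left(1656 - \frac{1}{160}\right) - 15470 = \frac{264959}{160} - 15470 = - \frac{2210241}{160}$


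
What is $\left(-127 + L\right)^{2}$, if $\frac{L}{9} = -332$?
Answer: $9703225$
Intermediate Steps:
$L = -2988$ ($L = 9 \left(-332\right) = -2988$)
$\left(-127 + L\right)^{2} = \left(-127 - 2988\right)^{2} = \left(-3115\right)^{2} = 9703225$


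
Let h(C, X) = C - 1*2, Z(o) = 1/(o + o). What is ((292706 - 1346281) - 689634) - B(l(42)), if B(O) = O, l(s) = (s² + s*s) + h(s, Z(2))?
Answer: -1746777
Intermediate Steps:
Z(o) = 1/(2*o)
h(C, X) = -2 + C (h(C, X) = C - 2 = -2 + C)
l(s) = -2 + s + 2*s² (l(s) = (s² + s*s) + (-2 + s) = (s² + s²) + (-2 + s) = 2*s² + (-2 + s) = -2 + s + 2*s²)
((292706 - 1346281) - 689634) - B(l(42)) = ((292706 - 1346281) - 689634) - (-2 + 42 + 2*42²) = (-1053575 - 689634) - (-2 + 42 + 2*1764) = -1743209 - (-2 + 42 + 3528) = -1743209 - 1*3568 = -1743209 - 3568 = -1746777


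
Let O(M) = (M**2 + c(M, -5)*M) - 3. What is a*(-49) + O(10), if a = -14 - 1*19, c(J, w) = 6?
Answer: 1774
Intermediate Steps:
a = -33 (a = -14 - 19 = -33)
O(M) = -3 + M**2 + 6*M (O(M) = (M**2 + 6*M) - 3 = -3 + M**2 + 6*M)
a*(-49) + O(10) = -33*(-49) + (-3 + 10**2 + 6*10) = 1617 + (-3 + 100 + 60) = 1617 + 157 = 1774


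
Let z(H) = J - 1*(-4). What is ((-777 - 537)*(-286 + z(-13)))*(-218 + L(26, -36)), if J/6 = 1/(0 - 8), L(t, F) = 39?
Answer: -133008993/2 ≈ -6.6505e+7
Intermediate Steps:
J = -¾ (J = 6/(0 - 8) = 6/(-8) = 6*(-⅛) = -¾ ≈ -0.75000)
z(H) = 13/4 (z(H) = -¾ - 1*(-4) = -¾ + 4 = 13/4)
((-777 - 537)*(-286 + z(-13)))*(-218 + L(26, -36)) = ((-777 - 537)*(-286 + 13/4))*(-218 + 39) = -1314*(-1131/4)*(-179) = (743067/2)*(-179) = -133008993/2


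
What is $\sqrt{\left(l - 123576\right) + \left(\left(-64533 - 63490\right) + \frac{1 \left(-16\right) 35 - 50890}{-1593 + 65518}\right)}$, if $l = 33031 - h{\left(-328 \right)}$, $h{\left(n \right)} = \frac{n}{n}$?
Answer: $\frac{i \sqrt{1429063807987}}{2557} \approx 467.51 i$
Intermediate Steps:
$h{\left(n \right)} = 1$
$l = 33030$ ($l = 33031 - 1 = 33030$)
$\sqrt{\left(l - 123576\right) + \left(\left(-64533 - 63490\right) + \frac{1 \left(-16\right) 35 - 50890}{-1593 + 65518}\right)} = \sqrt{\left(33030 - 123576\right) + \left(\left(-64533 - 63490\right) + \frac{1 \left(-16\right) 35 - 50890}{-1593 + 65518}\right)} = \sqrt{\left(33030 - 123576\right) - \left(128023 - \frac{\left(-16\right) 35 - 50890}{63925}\right)} = \sqrt{-90546 - \left(128023 - \left(-560 - 50890\right) \frac{1}{63925}\right)} = \sqrt{-90546 - \frac{327356869}{2557}} = \sqrt{- \frac{558882991}{2557}} = \frac{i \sqrt{1429063807987}}{2557}$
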